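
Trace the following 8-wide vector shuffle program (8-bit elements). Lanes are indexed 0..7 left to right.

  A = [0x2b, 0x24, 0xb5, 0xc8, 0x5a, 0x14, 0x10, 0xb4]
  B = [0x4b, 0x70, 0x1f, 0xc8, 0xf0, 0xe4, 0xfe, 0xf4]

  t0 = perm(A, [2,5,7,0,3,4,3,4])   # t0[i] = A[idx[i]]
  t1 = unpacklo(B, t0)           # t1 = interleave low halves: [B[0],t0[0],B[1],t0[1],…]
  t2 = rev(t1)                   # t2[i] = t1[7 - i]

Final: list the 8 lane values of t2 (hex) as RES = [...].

t0 = [0xb5, 0x14, 0xb4, 0x2b, 0xc8, 0x5a, 0xc8, 0x5a]
t1 = [0x4b, 0xb5, 0x70, 0x14, 0x1f, 0xb4, 0xc8, 0x2b]
t2 = [0x2b, 0xc8, 0xb4, 0x1f, 0x14, 0x70, 0xb5, 0x4b]

RES = [ 0x2b  0xc8  0xb4  0x1f  0x14  0x70  0xb5  0x4b ]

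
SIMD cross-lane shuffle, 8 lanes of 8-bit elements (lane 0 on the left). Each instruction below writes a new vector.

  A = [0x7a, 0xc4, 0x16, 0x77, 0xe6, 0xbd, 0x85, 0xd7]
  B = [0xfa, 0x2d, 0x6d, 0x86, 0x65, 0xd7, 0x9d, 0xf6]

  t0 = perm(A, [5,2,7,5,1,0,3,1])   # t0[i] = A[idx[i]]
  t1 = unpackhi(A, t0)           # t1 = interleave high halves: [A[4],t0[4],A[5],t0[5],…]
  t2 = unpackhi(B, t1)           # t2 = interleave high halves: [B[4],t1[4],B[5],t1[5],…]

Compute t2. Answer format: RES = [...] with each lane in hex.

t0 = [0xbd, 0x16, 0xd7, 0xbd, 0xc4, 0x7a, 0x77, 0xc4]
t1 = [0xe6, 0xc4, 0xbd, 0x7a, 0x85, 0x77, 0xd7, 0xc4]
t2 = [0x65, 0x85, 0xd7, 0x77, 0x9d, 0xd7, 0xf6, 0xc4]

RES = [0x65, 0x85, 0xd7, 0x77, 0x9d, 0xd7, 0xf6, 0xc4]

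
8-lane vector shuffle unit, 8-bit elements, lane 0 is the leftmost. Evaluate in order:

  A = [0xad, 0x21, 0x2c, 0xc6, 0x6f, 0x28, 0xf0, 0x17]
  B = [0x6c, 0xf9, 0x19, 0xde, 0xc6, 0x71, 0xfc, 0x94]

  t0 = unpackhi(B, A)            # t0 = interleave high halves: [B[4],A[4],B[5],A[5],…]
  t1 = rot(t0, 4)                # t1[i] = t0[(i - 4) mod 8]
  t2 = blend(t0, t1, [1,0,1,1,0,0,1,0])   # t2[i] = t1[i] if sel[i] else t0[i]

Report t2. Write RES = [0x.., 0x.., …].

RES = [ 0xfc  0x6f  0x94  0x17  0xfc  0xf0  0x71  0x17 ]

→ t0 |c6|6f|71|28|fc|f0|94|17|
→ t1 |fc|f0|94|17|c6|6f|71|28|
→ t2 |fc|6f|94|17|fc|f0|71|17|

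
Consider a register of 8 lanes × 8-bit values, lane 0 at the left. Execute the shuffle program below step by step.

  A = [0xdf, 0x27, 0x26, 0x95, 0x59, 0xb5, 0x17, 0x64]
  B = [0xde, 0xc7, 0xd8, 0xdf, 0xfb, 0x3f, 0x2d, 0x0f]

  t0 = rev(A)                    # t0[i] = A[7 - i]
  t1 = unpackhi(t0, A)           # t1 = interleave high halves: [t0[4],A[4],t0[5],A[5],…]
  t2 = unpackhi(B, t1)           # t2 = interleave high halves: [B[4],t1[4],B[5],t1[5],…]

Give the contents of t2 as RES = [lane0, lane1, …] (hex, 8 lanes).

  t0: 64 17 b5 59 95 26 27 df
  t1: 95 59 26 b5 27 17 df 64
  t2: fb 27 3f 17 2d df 0f 64

RES = [0xfb, 0x27, 0x3f, 0x17, 0x2d, 0xdf, 0x0f, 0x64]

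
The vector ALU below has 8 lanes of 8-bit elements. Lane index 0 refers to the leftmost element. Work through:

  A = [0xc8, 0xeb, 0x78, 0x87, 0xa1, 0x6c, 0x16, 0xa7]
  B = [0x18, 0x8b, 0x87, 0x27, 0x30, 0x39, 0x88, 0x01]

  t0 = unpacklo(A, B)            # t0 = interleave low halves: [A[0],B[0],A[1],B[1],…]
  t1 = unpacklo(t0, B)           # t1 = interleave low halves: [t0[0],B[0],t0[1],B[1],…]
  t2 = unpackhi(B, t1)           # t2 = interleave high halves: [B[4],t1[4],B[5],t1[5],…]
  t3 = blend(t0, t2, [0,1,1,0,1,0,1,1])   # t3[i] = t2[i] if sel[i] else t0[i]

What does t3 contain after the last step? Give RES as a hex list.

RES = [ 0xc8  0xeb  0x39  0x8b  0x88  0x87  0x01  0x27 ]

→ t0 |c8|18|eb|8b|78|87|87|27|
→ t1 |c8|18|18|8b|eb|87|8b|27|
→ t2 |30|eb|39|87|88|8b|01|27|
→ t3 |c8|eb|39|8b|88|87|01|27|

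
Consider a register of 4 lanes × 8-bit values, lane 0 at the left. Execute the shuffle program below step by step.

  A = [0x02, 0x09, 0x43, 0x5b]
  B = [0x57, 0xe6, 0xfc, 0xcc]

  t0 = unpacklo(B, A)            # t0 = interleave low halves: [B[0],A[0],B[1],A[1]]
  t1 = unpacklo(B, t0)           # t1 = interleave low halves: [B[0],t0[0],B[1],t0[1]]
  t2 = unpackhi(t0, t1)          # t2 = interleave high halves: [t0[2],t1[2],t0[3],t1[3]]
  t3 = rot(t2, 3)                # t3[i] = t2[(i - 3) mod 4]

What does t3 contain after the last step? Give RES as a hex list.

RES = [ 0xe6  0x09  0x02  0xe6 ]

→ t0 |57|02|e6|09|
→ t1 |57|57|e6|02|
→ t2 |e6|e6|09|02|
→ t3 |e6|09|02|e6|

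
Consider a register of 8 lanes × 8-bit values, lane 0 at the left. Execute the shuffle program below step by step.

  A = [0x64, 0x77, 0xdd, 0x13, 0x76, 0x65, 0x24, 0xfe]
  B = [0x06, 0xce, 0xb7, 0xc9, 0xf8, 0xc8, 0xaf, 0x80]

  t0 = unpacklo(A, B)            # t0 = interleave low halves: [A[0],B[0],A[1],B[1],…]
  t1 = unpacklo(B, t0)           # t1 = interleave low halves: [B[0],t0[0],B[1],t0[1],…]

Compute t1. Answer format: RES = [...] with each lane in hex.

RES = [ 0x06  0x64  0xce  0x06  0xb7  0x77  0xc9  0xce ]

  t0: 64 06 77 ce dd b7 13 c9
  t1: 06 64 ce 06 b7 77 c9 ce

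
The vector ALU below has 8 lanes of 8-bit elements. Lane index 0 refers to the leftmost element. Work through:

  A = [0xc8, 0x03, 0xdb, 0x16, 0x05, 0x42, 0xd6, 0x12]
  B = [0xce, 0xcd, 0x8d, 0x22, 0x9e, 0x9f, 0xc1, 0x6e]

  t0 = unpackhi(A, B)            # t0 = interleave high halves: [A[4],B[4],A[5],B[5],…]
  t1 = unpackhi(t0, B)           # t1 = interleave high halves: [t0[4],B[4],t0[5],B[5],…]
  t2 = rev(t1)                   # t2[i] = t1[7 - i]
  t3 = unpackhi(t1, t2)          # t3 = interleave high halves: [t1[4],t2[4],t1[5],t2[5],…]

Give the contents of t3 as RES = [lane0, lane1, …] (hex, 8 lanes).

→ t0 |05|9e|42|9f|d6|c1|12|6e|
→ t1 |d6|9e|c1|9f|12|c1|6e|6e|
→ t2 |6e|6e|c1|12|9f|c1|9e|d6|
→ t3 |12|9f|c1|c1|6e|9e|6e|d6|

RES = [ 0x12  0x9f  0xc1  0xc1  0x6e  0x9e  0x6e  0xd6 ]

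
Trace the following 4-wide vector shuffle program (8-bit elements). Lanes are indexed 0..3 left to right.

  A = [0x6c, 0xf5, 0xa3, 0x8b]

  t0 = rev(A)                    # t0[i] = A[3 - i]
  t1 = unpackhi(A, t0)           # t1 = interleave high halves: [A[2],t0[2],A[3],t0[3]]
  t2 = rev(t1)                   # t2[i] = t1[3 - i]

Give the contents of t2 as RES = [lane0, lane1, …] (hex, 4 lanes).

→ t0 |8b|a3|f5|6c|
→ t1 |a3|f5|8b|6c|
→ t2 |6c|8b|f5|a3|

RES = [ 0x6c  0x8b  0xf5  0xa3 ]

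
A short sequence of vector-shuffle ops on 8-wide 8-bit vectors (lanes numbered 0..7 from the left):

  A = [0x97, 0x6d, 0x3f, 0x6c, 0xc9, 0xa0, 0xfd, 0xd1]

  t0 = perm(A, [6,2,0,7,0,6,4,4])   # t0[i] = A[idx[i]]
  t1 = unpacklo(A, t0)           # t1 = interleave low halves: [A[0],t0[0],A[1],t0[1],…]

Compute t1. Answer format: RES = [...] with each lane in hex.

  t0: fd 3f 97 d1 97 fd c9 c9
  t1: 97 fd 6d 3f 3f 97 6c d1

RES = [0x97, 0xfd, 0x6d, 0x3f, 0x3f, 0x97, 0x6c, 0xd1]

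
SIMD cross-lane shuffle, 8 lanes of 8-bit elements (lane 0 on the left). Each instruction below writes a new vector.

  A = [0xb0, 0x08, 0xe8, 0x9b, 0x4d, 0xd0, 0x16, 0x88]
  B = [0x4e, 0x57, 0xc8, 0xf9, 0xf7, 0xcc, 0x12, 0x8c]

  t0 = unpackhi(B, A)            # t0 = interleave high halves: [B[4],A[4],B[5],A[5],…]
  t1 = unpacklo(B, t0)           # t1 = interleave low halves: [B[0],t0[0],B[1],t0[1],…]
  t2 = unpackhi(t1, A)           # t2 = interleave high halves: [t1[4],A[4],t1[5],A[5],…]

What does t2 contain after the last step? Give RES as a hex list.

  t0: f7 4d cc d0 12 16 8c 88
  t1: 4e f7 57 4d c8 cc f9 d0
  t2: c8 4d cc d0 f9 16 d0 88

RES = [0xc8, 0x4d, 0xcc, 0xd0, 0xf9, 0x16, 0xd0, 0x88]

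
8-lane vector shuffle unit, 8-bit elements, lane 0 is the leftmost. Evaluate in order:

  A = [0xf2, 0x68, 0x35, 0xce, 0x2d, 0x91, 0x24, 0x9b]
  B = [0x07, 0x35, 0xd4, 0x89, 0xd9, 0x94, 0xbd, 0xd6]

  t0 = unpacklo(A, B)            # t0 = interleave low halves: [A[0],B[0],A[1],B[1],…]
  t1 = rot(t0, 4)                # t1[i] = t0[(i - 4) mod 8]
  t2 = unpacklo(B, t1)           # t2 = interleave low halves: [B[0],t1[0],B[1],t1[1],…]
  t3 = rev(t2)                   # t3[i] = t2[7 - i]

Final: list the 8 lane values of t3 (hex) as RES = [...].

RES = [ 0x89  0x89  0xce  0xd4  0xd4  0x35  0x35  0x07 ]

  t0: f2 07 68 35 35 d4 ce 89
  t1: 35 d4 ce 89 f2 07 68 35
  t2: 07 35 35 d4 d4 ce 89 89
  t3: 89 89 ce d4 d4 35 35 07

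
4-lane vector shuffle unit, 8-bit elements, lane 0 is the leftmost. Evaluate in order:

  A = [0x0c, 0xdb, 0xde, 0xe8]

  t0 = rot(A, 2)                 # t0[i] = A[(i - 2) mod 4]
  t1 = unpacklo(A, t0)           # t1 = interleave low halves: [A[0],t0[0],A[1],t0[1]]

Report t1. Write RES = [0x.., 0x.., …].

RES = [ 0x0c  0xde  0xdb  0xe8 ]

→ t0 |de|e8|0c|db|
→ t1 |0c|de|db|e8|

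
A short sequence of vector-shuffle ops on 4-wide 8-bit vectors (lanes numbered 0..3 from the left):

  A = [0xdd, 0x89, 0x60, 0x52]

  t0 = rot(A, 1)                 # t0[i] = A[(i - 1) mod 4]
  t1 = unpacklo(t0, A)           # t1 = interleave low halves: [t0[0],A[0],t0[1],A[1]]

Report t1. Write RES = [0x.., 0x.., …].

  t0: 52 dd 89 60
  t1: 52 dd dd 89

RES = [ 0x52  0xdd  0xdd  0x89 ]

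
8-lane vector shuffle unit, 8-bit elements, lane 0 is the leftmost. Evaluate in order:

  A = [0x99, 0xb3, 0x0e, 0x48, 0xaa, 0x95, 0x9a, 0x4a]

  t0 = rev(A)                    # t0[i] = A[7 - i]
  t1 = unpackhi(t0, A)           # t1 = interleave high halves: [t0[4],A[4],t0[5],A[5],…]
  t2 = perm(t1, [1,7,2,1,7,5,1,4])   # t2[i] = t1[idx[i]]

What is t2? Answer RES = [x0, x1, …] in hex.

  t0: 4a 9a 95 aa 48 0e b3 99
  t1: 48 aa 0e 95 b3 9a 99 4a
  t2: aa 4a 0e aa 4a 9a aa b3

RES = [0xaa, 0x4a, 0x0e, 0xaa, 0x4a, 0x9a, 0xaa, 0xb3]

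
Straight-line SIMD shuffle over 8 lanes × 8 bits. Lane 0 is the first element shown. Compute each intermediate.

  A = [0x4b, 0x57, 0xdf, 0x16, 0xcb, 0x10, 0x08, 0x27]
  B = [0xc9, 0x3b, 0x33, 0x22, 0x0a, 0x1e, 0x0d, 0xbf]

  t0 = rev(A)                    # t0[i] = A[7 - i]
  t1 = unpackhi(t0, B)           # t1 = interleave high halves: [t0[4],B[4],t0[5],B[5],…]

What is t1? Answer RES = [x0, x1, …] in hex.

RES = [0x16, 0x0a, 0xdf, 0x1e, 0x57, 0x0d, 0x4b, 0xbf]

→ t0 |27|08|10|cb|16|df|57|4b|
→ t1 |16|0a|df|1e|57|0d|4b|bf|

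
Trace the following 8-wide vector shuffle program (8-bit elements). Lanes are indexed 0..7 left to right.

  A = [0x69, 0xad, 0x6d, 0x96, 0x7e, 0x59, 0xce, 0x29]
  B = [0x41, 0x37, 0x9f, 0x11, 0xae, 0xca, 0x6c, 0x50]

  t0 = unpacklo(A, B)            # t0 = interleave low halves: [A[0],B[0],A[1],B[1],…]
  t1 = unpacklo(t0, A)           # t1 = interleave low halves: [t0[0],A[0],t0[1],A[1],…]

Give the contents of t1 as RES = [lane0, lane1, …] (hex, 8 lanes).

RES = [ 0x69  0x69  0x41  0xad  0xad  0x6d  0x37  0x96 ]

  t0: 69 41 ad 37 6d 9f 96 11
  t1: 69 69 41 ad ad 6d 37 96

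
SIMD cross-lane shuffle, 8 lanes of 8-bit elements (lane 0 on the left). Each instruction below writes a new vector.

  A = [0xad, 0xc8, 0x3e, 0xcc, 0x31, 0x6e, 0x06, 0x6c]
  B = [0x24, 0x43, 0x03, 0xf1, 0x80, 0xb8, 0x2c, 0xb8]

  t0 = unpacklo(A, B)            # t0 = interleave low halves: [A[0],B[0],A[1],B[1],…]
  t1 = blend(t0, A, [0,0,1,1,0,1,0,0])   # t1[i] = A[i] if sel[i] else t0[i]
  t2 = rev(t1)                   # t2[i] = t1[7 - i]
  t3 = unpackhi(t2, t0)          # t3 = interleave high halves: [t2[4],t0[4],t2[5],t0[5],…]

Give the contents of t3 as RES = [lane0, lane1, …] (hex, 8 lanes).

t0 = [0xad, 0x24, 0xc8, 0x43, 0x3e, 0x03, 0xcc, 0xf1]
t1 = [0xad, 0x24, 0x3e, 0xcc, 0x3e, 0x6e, 0xcc, 0xf1]
t2 = [0xf1, 0xcc, 0x6e, 0x3e, 0xcc, 0x3e, 0x24, 0xad]
t3 = [0xcc, 0x3e, 0x3e, 0x03, 0x24, 0xcc, 0xad, 0xf1]

RES = [0xcc, 0x3e, 0x3e, 0x03, 0x24, 0xcc, 0xad, 0xf1]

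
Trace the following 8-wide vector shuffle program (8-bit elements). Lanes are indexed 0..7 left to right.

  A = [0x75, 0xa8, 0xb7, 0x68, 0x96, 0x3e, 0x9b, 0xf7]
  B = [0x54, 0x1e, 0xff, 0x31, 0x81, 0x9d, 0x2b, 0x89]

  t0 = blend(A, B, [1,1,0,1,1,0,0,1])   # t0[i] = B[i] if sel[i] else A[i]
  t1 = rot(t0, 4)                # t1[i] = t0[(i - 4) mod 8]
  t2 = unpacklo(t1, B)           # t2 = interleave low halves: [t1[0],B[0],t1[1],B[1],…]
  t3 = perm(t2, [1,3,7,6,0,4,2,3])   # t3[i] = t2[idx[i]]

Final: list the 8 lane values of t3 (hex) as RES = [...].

  t0: 54 1e b7 31 81 3e 9b 89
  t1: 81 3e 9b 89 54 1e b7 31
  t2: 81 54 3e 1e 9b ff 89 31
  t3: 54 1e 31 89 81 9b 3e 1e

RES = [ 0x54  0x1e  0x31  0x89  0x81  0x9b  0x3e  0x1e ]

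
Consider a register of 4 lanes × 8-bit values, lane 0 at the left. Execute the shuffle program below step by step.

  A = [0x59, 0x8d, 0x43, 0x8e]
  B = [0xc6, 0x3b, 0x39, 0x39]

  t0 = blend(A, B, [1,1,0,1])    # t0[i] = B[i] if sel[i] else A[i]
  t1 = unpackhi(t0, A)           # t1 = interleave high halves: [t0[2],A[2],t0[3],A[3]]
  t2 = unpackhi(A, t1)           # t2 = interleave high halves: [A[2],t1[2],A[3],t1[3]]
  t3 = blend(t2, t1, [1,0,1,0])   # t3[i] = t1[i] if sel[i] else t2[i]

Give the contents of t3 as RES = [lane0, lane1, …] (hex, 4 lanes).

RES = [0x43, 0x39, 0x39, 0x8e]

t0 = [0xc6, 0x3b, 0x43, 0x39]
t1 = [0x43, 0x43, 0x39, 0x8e]
t2 = [0x43, 0x39, 0x8e, 0x8e]
t3 = [0x43, 0x39, 0x39, 0x8e]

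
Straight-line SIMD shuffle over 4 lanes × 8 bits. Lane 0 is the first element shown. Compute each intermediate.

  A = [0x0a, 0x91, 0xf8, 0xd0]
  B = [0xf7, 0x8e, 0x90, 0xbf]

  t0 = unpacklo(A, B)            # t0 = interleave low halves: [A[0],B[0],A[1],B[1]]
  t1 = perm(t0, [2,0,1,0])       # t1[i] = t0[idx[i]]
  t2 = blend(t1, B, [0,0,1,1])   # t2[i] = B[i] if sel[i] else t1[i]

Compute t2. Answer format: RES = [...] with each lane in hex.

  t0: 0a f7 91 8e
  t1: 91 0a f7 0a
  t2: 91 0a 90 bf

RES = [0x91, 0x0a, 0x90, 0xbf]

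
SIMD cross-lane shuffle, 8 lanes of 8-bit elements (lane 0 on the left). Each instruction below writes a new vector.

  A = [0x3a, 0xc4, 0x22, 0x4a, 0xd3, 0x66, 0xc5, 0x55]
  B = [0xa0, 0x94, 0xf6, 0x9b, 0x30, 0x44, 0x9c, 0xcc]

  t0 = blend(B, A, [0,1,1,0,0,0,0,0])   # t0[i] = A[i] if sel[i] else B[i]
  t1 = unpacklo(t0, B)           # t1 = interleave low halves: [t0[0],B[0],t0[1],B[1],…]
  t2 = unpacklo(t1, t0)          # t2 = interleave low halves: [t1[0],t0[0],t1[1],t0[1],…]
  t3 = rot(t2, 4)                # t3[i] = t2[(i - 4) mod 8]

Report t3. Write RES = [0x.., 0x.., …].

RES = [0xc4, 0x22, 0x94, 0x9b, 0xa0, 0xa0, 0xa0, 0xc4]

→ t0 |a0|c4|22|9b|30|44|9c|cc|
→ t1 |a0|a0|c4|94|22|f6|9b|9b|
→ t2 |a0|a0|a0|c4|c4|22|94|9b|
→ t3 |c4|22|94|9b|a0|a0|a0|c4|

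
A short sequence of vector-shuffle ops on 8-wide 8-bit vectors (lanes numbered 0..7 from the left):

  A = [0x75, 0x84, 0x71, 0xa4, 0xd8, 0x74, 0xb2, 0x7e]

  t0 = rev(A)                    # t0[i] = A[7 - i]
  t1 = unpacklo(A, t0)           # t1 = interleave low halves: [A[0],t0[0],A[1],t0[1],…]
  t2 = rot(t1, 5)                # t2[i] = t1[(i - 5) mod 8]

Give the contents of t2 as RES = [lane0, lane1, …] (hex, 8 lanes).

RES = [ 0xb2  0x71  0x74  0xa4  0xd8  0x75  0x7e  0x84 ]

  t0: 7e b2 74 d8 a4 71 84 75
  t1: 75 7e 84 b2 71 74 a4 d8
  t2: b2 71 74 a4 d8 75 7e 84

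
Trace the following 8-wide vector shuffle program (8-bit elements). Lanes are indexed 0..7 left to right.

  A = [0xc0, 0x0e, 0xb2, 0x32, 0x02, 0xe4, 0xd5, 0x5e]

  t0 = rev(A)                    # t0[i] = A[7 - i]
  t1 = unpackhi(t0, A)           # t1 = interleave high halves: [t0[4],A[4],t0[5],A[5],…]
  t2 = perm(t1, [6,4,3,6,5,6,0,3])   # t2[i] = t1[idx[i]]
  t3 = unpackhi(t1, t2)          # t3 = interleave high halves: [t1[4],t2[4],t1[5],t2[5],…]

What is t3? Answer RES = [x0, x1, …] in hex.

→ t0 |5e|d5|e4|02|32|b2|0e|c0|
→ t1 |32|02|b2|e4|0e|d5|c0|5e|
→ t2 |c0|0e|e4|c0|d5|c0|32|e4|
→ t3 |0e|d5|d5|c0|c0|32|5e|e4|

RES = [ 0x0e  0xd5  0xd5  0xc0  0xc0  0x32  0x5e  0xe4 ]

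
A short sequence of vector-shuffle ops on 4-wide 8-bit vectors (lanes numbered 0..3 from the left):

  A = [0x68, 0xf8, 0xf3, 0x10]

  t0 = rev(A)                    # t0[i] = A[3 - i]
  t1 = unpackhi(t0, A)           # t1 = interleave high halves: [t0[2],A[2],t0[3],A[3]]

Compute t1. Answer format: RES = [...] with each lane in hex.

  t0: 10 f3 f8 68
  t1: f8 f3 68 10

RES = [0xf8, 0xf3, 0x68, 0x10]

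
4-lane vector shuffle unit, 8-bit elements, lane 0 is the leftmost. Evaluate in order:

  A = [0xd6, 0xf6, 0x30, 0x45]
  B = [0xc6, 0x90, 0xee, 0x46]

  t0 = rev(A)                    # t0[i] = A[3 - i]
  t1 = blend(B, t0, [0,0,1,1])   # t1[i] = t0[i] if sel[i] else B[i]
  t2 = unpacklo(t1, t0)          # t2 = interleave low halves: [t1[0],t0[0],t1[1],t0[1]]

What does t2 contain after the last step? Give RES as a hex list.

  t0: 45 30 f6 d6
  t1: c6 90 f6 d6
  t2: c6 45 90 30

RES = [0xc6, 0x45, 0x90, 0x30]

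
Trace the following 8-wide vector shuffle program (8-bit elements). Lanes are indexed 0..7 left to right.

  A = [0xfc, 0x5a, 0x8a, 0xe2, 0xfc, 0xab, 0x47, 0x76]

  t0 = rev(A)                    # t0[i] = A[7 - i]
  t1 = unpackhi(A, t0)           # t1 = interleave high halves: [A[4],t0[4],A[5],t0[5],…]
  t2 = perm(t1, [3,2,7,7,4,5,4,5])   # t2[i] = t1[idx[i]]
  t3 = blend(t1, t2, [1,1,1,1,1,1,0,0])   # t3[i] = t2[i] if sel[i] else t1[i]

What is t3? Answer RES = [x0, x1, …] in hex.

RES = [0x8a, 0xab, 0xfc, 0xfc, 0x47, 0x5a, 0x76, 0xfc]

t0 = [0x76, 0x47, 0xab, 0xfc, 0xe2, 0x8a, 0x5a, 0xfc]
t1 = [0xfc, 0xe2, 0xab, 0x8a, 0x47, 0x5a, 0x76, 0xfc]
t2 = [0x8a, 0xab, 0xfc, 0xfc, 0x47, 0x5a, 0x47, 0x5a]
t3 = [0x8a, 0xab, 0xfc, 0xfc, 0x47, 0x5a, 0x76, 0xfc]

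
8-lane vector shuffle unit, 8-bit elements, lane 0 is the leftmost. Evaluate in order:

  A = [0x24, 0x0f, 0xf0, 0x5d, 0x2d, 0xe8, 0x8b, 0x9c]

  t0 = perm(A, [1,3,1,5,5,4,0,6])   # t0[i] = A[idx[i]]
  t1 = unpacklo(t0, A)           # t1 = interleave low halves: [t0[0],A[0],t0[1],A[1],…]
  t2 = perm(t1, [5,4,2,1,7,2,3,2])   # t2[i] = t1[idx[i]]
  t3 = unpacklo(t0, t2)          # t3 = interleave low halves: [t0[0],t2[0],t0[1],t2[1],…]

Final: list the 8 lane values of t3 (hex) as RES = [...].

  t0: 0f 5d 0f e8 e8 2d 24 8b
  t1: 0f 24 5d 0f 0f f0 e8 5d
  t2: f0 0f 5d 24 5d 5d 0f 5d
  t3: 0f f0 5d 0f 0f 5d e8 24

RES = [ 0x0f  0xf0  0x5d  0x0f  0x0f  0x5d  0xe8  0x24 ]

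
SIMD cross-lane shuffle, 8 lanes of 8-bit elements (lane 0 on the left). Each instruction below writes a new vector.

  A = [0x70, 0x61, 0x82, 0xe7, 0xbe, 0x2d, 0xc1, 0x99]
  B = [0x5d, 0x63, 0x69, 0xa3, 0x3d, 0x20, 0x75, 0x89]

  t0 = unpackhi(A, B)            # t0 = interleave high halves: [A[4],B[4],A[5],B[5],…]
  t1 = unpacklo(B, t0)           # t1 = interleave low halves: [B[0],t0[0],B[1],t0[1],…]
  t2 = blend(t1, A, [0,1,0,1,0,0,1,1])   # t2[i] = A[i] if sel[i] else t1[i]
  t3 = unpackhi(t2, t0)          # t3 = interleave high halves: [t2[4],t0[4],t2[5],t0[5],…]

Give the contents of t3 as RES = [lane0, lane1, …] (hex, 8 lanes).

RES = [0x69, 0xc1, 0x2d, 0x75, 0xc1, 0x99, 0x99, 0x89]

t0 = [0xbe, 0x3d, 0x2d, 0x20, 0xc1, 0x75, 0x99, 0x89]
t1 = [0x5d, 0xbe, 0x63, 0x3d, 0x69, 0x2d, 0xa3, 0x20]
t2 = [0x5d, 0x61, 0x63, 0xe7, 0x69, 0x2d, 0xc1, 0x99]
t3 = [0x69, 0xc1, 0x2d, 0x75, 0xc1, 0x99, 0x99, 0x89]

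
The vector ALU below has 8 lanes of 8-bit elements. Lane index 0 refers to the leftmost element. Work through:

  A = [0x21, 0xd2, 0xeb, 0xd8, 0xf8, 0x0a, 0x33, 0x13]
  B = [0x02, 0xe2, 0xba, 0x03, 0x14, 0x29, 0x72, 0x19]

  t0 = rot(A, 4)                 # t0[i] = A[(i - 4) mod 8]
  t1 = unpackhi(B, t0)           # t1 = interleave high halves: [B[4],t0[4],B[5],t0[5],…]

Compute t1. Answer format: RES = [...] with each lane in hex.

RES = [0x14, 0x21, 0x29, 0xd2, 0x72, 0xeb, 0x19, 0xd8]

t0 = [0xf8, 0x0a, 0x33, 0x13, 0x21, 0xd2, 0xeb, 0xd8]
t1 = [0x14, 0x21, 0x29, 0xd2, 0x72, 0xeb, 0x19, 0xd8]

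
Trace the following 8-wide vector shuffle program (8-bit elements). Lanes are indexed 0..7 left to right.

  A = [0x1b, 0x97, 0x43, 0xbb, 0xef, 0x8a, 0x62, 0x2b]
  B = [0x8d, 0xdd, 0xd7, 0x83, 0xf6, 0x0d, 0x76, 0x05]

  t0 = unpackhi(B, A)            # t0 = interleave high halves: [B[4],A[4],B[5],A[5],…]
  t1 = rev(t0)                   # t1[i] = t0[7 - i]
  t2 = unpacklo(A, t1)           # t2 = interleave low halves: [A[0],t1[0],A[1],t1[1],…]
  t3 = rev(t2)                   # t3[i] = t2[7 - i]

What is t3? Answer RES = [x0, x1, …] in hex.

RES = [ 0x76  0xbb  0x62  0x43  0x05  0x97  0x2b  0x1b ]

  t0: f6 ef 0d 8a 76 62 05 2b
  t1: 2b 05 62 76 8a 0d ef f6
  t2: 1b 2b 97 05 43 62 bb 76
  t3: 76 bb 62 43 05 97 2b 1b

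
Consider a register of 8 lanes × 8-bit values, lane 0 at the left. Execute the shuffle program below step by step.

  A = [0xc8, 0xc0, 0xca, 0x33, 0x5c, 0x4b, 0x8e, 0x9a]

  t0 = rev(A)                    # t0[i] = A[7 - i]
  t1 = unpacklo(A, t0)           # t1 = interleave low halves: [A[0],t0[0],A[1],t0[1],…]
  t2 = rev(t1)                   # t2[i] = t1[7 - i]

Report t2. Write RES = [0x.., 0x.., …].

t0 = [0x9a, 0x8e, 0x4b, 0x5c, 0x33, 0xca, 0xc0, 0xc8]
t1 = [0xc8, 0x9a, 0xc0, 0x8e, 0xca, 0x4b, 0x33, 0x5c]
t2 = [0x5c, 0x33, 0x4b, 0xca, 0x8e, 0xc0, 0x9a, 0xc8]

RES = [0x5c, 0x33, 0x4b, 0xca, 0x8e, 0xc0, 0x9a, 0xc8]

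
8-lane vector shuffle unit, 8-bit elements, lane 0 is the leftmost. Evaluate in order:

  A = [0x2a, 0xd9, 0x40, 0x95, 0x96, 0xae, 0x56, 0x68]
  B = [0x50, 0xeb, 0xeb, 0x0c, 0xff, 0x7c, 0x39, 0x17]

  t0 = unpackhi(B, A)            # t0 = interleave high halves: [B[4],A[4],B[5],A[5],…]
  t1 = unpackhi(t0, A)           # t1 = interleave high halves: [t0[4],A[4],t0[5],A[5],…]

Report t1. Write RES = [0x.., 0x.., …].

RES = [ 0x39  0x96  0x56  0xae  0x17  0x56  0x68  0x68 ]

t0 = [0xff, 0x96, 0x7c, 0xae, 0x39, 0x56, 0x17, 0x68]
t1 = [0x39, 0x96, 0x56, 0xae, 0x17, 0x56, 0x68, 0x68]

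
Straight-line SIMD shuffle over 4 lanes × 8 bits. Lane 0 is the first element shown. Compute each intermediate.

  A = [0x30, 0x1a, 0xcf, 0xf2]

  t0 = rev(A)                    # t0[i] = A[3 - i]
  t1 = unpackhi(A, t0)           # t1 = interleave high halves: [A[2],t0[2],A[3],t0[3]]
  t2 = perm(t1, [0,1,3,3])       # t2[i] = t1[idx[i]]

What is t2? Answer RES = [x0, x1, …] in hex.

RES = [ 0xcf  0x1a  0x30  0x30 ]

  t0: f2 cf 1a 30
  t1: cf 1a f2 30
  t2: cf 1a 30 30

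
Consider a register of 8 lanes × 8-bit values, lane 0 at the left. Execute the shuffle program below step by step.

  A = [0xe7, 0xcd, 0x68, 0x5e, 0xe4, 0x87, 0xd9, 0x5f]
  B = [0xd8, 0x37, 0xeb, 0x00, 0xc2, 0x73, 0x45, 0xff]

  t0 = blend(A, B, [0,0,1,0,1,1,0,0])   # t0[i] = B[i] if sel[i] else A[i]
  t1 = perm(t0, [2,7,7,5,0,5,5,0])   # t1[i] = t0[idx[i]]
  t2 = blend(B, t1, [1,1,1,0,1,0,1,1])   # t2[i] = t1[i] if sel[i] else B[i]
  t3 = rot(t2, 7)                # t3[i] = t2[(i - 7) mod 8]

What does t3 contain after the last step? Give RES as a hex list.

  t0: e7 cd eb 5e c2 73 d9 5f
  t1: eb 5f 5f 73 e7 73 73 e7
  t2: eb 5f 5f 00 e7 73 73 e7
  t3: 5f 5f 00 e7 73 73 e7 eb

RES = [0x5f, 0x5f, 0x00, 0xe7, 0x73, 0x73, 0xe7, 0xeb]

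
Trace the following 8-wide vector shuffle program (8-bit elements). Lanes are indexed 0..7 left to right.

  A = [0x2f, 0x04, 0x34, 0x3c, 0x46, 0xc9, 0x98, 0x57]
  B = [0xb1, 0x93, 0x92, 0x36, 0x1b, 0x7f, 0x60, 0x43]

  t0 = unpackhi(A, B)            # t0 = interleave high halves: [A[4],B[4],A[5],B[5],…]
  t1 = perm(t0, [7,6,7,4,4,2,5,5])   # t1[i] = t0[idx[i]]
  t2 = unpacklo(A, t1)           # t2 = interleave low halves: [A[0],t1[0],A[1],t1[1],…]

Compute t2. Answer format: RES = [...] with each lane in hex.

RES = [0x2f, 0x43, 0x04, 0x57, 0x34, 0x43, 0x3c, 0x98]

  t0: 46 1b c9 7f 98 60 57 43
  t1: 43 57 43 98 98 c9 60 60
  t2: 2f 43 04 57 34 43 3c 98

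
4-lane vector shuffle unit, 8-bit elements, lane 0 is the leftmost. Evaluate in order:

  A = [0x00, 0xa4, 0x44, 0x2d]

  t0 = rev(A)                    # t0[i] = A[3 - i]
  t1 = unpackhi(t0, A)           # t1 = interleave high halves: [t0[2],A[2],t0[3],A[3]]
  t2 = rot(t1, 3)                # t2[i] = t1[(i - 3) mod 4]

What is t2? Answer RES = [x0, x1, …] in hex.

→ t0 |2d|44|a4|00|
→ t1 |a4|44|00|2d|
→ t2 |44|00|2d|a4|

RES = [ 0x44  0x00  0x2d  0xa4 ]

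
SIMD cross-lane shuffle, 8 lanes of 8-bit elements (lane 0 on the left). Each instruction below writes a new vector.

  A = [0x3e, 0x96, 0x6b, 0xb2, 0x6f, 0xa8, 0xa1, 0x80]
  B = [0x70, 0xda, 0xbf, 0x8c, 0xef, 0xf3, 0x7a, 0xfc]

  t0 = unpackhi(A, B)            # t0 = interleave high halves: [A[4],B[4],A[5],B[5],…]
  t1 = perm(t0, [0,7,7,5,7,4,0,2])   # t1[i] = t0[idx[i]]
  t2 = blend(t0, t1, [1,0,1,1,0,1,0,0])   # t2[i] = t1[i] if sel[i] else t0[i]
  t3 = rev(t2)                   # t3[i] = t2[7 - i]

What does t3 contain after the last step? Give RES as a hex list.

RES = [ 0xfc  0x80  0xa1  0xa1  0x7a  0xfc  0xef  0x6f ]

t0 = [0x6f, 0xef, 0xa8, 0xf3, 0xa1, 0x7a, 0x80, 0xfc]
t1 = [0x6f, 0xfc, 0xfc, 0x7a, 0xfc, 0xa1, 0x6f, 0xa8]
t2 = [0x6f, 0xef, 0xfc, 0x7a, 0xa1, 0xa1, 0x80, 0xfc]
t3 = [0xfc, 0x80, 0xa1, 0xa1, 0x7a, 0xfc, 0xef, 0x6f]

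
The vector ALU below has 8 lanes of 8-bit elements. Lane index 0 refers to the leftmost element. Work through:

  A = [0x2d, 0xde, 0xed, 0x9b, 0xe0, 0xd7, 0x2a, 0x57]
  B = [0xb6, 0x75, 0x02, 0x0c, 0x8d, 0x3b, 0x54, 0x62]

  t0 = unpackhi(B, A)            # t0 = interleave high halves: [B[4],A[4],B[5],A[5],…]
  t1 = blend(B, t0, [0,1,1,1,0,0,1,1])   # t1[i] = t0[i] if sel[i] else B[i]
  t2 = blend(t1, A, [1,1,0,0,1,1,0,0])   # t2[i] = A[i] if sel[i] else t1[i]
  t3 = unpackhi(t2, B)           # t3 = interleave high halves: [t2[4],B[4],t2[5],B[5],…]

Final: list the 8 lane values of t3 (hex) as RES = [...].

RES = [ 0xe0  0x8d  0xd7  0x3b  0x62  0x54  0x57  0x62 ]

t0 = [0x8d, 0xe0, 0x3b, 0xd7, 0x54, 0x2a, 0x62, 0x57]
t1 = [0xb6, 0xe0, 0x3b, 0xd7, 0x8d, 0x3b, 0x62, 0x57]
t2 = [0x2d, 0xde, 0x3b, 0xd7, 0xe0, 0xd7, 0x62, 0x57]
t3 = [0xe0, 0x8d, 0xd7, 0x3b, 0x62, 0x54, 0x57, 0x62]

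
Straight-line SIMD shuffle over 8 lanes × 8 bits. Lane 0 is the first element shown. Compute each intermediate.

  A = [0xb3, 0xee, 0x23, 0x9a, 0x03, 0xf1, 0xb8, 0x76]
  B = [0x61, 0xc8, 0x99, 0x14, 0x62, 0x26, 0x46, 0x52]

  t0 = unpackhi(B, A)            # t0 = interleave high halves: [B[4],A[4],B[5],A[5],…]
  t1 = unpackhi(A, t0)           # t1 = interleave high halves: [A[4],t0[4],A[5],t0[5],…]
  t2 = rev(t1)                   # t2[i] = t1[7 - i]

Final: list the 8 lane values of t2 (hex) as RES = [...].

→ t0 |62|03|26|f1|46|b8|52|76|
→ t1 |03|46|f1|b8|b8|52|76|76|
→ t2 |76|76|52|b8|b8|f1|46|03|

RES = [0x76, 0x76, 0x52, 0xb8, 0xb8, 0xf1, 0x46, 0x03]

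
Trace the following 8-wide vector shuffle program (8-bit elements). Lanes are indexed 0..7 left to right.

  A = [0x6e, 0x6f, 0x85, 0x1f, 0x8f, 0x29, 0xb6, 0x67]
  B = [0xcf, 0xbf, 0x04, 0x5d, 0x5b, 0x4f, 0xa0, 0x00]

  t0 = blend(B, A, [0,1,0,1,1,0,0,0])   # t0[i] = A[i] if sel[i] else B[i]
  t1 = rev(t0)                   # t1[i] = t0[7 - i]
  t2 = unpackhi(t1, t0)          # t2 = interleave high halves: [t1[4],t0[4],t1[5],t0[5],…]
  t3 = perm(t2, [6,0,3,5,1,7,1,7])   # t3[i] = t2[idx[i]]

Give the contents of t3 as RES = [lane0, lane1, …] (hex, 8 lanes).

RES = [ 0xcf  0x1f  0x4f  0xa0  0x8f  0x00  0x8f  0x00 ]

→ t0 |cf|6f|04|1f|8f|4f|a0|00|
→ t1 |00|a0|4f|8f|1f|04|6f|cf|
→ t2 |1f|8f|04|4f|6f|a0|cf|00|
→ t3 |cf|1f|4f|a0|8f|00|8f|00|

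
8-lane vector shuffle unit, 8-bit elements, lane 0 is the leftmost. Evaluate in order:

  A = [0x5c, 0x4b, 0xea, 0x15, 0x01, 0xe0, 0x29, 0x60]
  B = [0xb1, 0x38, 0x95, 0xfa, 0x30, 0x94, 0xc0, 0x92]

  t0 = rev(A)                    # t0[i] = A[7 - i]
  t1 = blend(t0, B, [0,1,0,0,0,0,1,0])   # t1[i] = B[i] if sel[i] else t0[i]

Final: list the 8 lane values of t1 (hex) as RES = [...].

RES = [0x60, 0x38, 0xe0, 0x01, 0x15, 0xea, 0xc0, 0x5c]

t0 = [0x60, 0x29, 0xe0, 0x01, 0x15, 0xea, 0x4b, 0x5c]
t1 = [0x60, 0x38, 0xe0, 0x01, 0x15, 0xea, 0xc0, 0x5c]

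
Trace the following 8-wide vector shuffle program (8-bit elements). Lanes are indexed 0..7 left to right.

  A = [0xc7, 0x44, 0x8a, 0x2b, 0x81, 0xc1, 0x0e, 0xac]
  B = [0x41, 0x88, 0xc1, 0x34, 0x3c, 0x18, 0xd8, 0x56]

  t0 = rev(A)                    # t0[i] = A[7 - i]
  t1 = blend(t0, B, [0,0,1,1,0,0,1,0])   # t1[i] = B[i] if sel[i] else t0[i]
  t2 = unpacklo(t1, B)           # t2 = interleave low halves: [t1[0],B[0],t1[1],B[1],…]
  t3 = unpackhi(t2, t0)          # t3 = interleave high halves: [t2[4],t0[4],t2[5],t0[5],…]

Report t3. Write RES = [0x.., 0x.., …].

  t0: ac 0e c1 81 2b 8a 44 c7
  t1: ac 0e c1 34 2b 8a d8 c7
  t2: ac 41 0e 88 c1 c1 34 34
  t3: c1 2b c1 8a 34 44 34 c7

RES = [0xc1, 0x2b, 0xc1, 0x8a, 0x34, 0x44, 0x34, 0xc7]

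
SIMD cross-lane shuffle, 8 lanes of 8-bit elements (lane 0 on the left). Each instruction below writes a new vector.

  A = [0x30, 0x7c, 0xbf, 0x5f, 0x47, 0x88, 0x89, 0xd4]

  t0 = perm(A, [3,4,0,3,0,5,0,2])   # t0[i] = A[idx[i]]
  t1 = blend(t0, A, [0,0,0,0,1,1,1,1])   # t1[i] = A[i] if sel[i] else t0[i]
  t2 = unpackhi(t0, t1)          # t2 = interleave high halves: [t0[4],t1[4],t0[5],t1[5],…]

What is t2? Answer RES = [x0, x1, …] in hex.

t0 = [0x5f, 0x47, 0x30, 0x5f, 0x30, 0x88, 0x30, 0xbf]
t1 = [0x5f, 0x47, 0x30, 0x5f, 0x47, 0x88, 0x89, 0xd4]
t2 = [0x30, 0x47, 0x88, 0x88, 0x30, 0x89, 0xbf, 0xd4]

RES = [0x30, 0x47, 0x88, 0x88, 0x30, 0x89, 0xbf, 0xd4]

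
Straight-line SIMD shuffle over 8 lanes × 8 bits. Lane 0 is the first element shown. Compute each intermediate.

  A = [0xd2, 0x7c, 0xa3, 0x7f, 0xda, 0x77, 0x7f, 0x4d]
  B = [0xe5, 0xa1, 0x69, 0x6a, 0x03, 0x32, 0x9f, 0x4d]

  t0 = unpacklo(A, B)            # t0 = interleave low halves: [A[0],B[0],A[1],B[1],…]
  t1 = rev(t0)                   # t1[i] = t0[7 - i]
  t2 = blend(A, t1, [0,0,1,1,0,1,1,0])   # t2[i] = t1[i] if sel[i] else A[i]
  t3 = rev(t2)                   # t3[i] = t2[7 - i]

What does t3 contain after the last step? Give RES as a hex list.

  t0: d2 e5 7c a1 a3 69 7f 6a
  t1: 6a 7f 69 a3 a1 7c e5 d2
  t2: d2 7c 69 a3 da 7c e5 4d
  t3: 4d e5 7c da a3 69 7c d2

RES = [0x4d, 0xe5, 0x7c, 0xda, 0xa3, 0x69, 0x7c, 0xd2]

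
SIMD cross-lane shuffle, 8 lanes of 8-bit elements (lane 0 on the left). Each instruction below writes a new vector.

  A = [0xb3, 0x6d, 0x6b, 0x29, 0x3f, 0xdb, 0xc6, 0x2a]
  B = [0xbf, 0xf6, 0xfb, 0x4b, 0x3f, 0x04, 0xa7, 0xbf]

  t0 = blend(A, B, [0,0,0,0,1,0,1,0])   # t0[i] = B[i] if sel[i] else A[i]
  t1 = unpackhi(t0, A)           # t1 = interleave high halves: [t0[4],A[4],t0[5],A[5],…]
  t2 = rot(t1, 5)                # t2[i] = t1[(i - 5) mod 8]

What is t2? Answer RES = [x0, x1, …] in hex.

  t0: b3 6d 6b 29 3f db a7 2a
  t1: 3f 3f db db a7 c6 2a 2a
  t2: db a7 c6 2a 2a 3f 3f db

RES = [ 0xdb  0xa7  0xc6  0x2a  0x2a  0x3f  0x3f  0xdb ]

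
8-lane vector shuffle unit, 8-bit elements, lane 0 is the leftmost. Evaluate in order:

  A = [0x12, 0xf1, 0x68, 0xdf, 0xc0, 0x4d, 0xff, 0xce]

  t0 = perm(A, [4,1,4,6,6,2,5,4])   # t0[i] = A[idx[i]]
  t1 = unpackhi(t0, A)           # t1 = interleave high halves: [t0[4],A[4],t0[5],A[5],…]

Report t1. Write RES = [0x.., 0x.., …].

→ t0 |c0|f1|c0|ff|ff|68|4d|c0|
→ t1 |ff|c0|68|4d|4d|ff|c0|ce|

RES = [ 0xff  0xc0  0x68  0x4d  0x4d  0xff  0xc0  0xce ]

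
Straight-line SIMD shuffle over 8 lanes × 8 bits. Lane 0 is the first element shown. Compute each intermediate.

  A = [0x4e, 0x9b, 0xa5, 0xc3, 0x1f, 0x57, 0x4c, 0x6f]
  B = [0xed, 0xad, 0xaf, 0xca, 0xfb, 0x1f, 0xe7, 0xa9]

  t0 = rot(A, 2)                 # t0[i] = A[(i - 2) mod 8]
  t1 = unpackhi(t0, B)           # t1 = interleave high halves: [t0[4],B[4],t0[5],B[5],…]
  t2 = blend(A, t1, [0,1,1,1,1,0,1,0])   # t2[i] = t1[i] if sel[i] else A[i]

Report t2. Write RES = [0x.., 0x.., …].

  t0: 4c 6f 4e 9b a5 c3 1f 57
  t1: a5 fb c3 1f 1f e7 57 a9
  t2: 4e fb c3 1f 1f 57 57 6f

RES = [0x4e, 0xfb, 0xc3, 0x1f, 0x1f, 0x57, 0x57, 0x6f]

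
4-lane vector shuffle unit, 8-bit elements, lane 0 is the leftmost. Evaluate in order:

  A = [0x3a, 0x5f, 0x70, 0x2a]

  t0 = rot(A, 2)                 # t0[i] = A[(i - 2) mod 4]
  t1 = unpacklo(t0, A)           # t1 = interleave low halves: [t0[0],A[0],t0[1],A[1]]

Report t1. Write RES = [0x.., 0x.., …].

RES = [ 0x70  0x3a  0x2a  0x5f ]

t0 = [0x70, 0x2a, 0x3a, 0x5f]
t1 = [0x70, 0x3a, 0x2a, 0x5f]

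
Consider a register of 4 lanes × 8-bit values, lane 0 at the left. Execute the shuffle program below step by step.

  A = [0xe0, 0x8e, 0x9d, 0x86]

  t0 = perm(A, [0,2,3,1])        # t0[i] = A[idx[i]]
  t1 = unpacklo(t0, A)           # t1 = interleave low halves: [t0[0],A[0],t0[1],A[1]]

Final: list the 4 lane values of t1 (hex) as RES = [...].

  t0: e0 9d 86 8e
  t1: e0 e0 9d 8e

RES = [0xe0, 0xe0, 0x9d, 0x8e]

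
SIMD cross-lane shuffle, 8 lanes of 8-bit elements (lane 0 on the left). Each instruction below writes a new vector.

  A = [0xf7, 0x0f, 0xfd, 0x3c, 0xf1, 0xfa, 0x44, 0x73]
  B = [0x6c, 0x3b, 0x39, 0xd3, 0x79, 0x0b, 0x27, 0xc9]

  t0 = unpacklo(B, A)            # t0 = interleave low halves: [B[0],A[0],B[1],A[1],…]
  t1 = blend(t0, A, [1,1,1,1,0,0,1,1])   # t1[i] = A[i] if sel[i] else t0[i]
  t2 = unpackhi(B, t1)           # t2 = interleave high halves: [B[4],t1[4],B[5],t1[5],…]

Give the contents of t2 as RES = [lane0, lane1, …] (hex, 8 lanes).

  t0: 6c f7 3b 0f 39 fd d3 3c
  t1: f7 0f fd 3c 39 fd 44 73
  t2: 79 39 0b fd 27 44 c9 73

RES = [0x79, 0x39, 0x0b, 0xfd, 0x27, 0x44, 0xc9, 0x73]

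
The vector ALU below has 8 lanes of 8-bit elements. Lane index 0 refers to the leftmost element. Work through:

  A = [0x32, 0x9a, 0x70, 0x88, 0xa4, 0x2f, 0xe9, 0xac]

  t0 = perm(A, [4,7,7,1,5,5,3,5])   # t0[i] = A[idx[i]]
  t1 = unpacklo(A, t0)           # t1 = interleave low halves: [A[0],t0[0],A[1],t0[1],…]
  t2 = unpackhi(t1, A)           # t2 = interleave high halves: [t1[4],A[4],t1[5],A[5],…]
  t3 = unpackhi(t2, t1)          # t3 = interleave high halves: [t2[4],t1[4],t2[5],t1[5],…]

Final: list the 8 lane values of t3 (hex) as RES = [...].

RES = [0x88, 0x70, 0xe9, 0xac, 0x9a, 0x88, 0xac, 0x9a]

t0 = [0xa4, 0xac, 0xac, 0x9a, 0x2f, 0x2f, 0x88, 0x2f]
t1 = [0x32, 0xa4, 0x9a, 0xac, 0x70, 0xac, 0x88, 0x9a]
t2 = [0x70, 0xa4, 0xac, 0x2f, 0x88, 0xe9, 0x9a, 0xac]
t3 = [0x88, 0x70, 0xe9, 0xac, 0x9a, 0x88, 0xac, 0x9a]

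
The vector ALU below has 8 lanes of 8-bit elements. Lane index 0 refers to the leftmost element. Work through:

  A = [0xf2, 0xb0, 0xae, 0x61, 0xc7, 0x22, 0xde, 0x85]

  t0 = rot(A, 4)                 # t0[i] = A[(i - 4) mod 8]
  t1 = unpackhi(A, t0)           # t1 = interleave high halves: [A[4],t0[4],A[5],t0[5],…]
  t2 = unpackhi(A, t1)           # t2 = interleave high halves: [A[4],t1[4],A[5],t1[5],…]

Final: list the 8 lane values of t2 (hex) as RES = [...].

RES = [ 0xc7  0xde  0x22  0xae  0xde  0x85  0x85  0x61 ]

→ t0 |c7|22|de|85|f2|b0|ae|61|
→ t1 |c7|f2|22|b0|de|ae|85|61|
→ t2 |c7|de|22|ae|de|85|85|61|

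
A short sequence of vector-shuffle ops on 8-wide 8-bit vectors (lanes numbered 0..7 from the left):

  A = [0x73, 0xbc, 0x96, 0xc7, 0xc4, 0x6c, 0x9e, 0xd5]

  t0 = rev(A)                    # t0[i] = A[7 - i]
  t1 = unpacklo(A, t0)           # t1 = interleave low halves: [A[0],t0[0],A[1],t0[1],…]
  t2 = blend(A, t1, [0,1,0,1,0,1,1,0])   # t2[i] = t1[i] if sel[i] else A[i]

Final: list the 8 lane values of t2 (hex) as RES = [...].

→ t0 |d5|9e|6c|c4|c7|96|bc|73|
→ t1 |73|d5|bc|9e|96|6c|c7|c4|
→ t2 |73|d5|96|9e|c4|6c|c7|d5|

RES = [ 0x73  0xd5  0x96  0x9e  0xc4  0x6c  0xc7  0xd5 ]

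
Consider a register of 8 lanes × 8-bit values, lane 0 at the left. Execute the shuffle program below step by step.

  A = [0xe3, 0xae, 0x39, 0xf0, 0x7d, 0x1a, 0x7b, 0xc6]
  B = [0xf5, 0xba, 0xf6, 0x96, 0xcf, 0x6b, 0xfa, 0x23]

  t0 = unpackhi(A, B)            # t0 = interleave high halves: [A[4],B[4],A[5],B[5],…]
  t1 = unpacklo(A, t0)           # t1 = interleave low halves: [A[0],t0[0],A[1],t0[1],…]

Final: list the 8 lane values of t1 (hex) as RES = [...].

→ t0 |7d|cf|1a|6b|7b|fa|c6|23|
→ t1 |e3|7d|ae|cf|39|1a|f0|6b|

RES = [ 0xe3  0x7d  0xae  0xcf  0x39  0x1a  0xf0  0x6b ]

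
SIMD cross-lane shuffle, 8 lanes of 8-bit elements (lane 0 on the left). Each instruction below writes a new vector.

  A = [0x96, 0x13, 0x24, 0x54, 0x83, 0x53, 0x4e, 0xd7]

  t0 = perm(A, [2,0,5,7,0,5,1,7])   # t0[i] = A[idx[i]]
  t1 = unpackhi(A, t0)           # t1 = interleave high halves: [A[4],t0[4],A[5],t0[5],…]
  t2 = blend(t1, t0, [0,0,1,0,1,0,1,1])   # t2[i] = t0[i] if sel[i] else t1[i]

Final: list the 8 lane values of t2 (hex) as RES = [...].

RES = [0x83, 0x96, 0x53, 0x53, 0x96, 0x13, 0x13, 0xd7]

→ t0 |24|96|53|d7|96|53|13|d7|
→ t1 |83|96|53|53|4e|13|d7|d7|
→ t2 |83|96|53|53|96|13|13|d7|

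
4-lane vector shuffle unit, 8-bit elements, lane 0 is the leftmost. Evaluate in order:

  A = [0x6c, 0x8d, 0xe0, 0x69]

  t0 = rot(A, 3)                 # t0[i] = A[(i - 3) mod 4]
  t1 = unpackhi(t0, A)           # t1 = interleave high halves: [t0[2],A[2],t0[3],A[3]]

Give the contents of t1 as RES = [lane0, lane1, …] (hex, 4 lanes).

t0 = [0x8d, 0xe0, 0x69, 0x6c]
t1 = [0x69, 0xe0, 0x6c, 0x69]

RES = [0x69, 0xe0, 0x6c, 0x69]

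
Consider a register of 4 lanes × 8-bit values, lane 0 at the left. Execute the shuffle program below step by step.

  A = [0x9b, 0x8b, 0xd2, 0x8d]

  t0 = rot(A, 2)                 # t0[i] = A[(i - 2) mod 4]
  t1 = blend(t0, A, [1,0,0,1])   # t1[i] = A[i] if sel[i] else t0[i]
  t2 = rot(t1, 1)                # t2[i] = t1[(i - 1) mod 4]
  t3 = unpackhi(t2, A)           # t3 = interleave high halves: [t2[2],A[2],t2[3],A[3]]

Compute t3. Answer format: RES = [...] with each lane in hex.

t0 = [0xd2, 0x8d, 0x9b, 0x8b]
t1 = [0x9b, 0x8d, 0x9b, 0x8d]
t2 = [0x8d, 0x9b, 0x8d, 0x9b]
t3 = [0x8d, 0xd2, 0x9b, 0x8d]

RES = [0x8d, 0xd2, 0x9b, 0x8d]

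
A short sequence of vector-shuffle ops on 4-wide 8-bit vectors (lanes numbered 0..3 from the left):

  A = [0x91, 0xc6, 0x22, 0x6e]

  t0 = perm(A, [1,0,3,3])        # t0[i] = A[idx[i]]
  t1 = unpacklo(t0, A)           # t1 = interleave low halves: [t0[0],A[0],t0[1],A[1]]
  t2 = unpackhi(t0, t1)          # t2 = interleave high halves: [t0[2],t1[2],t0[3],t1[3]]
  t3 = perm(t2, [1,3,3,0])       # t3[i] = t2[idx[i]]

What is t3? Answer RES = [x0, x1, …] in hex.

  t0: c6 91 6e 6e
  t1: c6 91 91 c6
  t2: 6e 91 6e c6
  t3: 91 c6 c6 6e

RES = [0x91, 0xc6, 0xc6, 0x6e]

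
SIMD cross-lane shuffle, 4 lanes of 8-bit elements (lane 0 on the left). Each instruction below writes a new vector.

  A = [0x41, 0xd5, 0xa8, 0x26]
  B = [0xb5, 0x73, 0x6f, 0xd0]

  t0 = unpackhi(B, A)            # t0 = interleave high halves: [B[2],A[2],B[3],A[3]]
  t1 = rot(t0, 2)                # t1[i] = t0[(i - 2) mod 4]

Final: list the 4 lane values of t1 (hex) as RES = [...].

t0 = [0x6f, 0xa8, 0xd0, 0x26]
t1 = [0xd0, 0x26, 0x6f, 0xa8]

RES = [0xd0, 0x26, 0x6f, 0xa8]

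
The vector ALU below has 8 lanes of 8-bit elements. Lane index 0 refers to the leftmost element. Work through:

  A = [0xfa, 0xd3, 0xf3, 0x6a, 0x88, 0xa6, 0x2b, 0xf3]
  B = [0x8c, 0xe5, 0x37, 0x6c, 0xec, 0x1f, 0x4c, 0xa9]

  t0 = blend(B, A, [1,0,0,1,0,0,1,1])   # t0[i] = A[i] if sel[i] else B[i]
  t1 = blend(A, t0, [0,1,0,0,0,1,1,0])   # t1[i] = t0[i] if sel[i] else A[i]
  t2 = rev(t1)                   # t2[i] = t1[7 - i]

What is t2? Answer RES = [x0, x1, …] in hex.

→ t0 |fa|e5|37|6a|ec|1f|2b|f3|
→ t1 |fa|e5|f3|6a|88|1f|2b|f3|
→ t2 |f3|2b|1f|88|6a|f3|e5|fa|

RES = [ 0xf3  0x2b  0x1f  0x88  0x6a  0xf3  0xe5  0xfa ]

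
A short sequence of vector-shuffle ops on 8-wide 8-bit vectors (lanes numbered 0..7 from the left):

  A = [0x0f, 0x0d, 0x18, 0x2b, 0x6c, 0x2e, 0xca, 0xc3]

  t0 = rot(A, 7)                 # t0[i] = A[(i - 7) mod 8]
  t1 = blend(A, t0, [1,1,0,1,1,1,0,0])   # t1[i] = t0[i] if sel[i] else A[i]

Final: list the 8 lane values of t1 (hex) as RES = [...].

t0 = [0x0d, 0x18, 0x2b, 0x6c, 0x2e, 0xca, 0xc3, 0x0f]
t1 = [0x0d, 0x18, 0x18, 0x6c, 0x2e, 0xca, 0xca, 0xc3]

RES = [0x0d, 0x18, 0x18, 0x6c, 0x2e, 0xca, 0xca, 0xc3]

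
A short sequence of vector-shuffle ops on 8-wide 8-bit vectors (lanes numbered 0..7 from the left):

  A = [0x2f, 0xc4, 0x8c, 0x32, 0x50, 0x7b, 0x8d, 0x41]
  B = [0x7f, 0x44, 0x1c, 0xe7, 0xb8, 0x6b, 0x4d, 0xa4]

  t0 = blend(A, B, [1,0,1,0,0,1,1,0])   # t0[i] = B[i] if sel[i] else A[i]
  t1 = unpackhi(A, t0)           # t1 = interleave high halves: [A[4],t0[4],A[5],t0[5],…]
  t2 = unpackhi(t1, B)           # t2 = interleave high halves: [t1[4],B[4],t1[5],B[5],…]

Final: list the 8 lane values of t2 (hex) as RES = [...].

  t0: 7f c4 1c 32 50 6b 4d 41
  t1: 50 50 7b 6b 8d 4d 41 41
  t2: 8d b8 4d 6b 41 4d 41 a4

RES = [ 0x8d  0xb8  0x4d  0x6b  0x41  0x4d  0x41  0xa4 ]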